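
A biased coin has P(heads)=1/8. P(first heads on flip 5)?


Geometric: P(X=5) = (1-p)^(k-1)×p = (7/8)^4×1/8 = 2401/32768

P(X=5) = 2401/32768 ≈ 7.33%


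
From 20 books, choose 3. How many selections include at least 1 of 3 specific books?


Complement: C(20,3) - C(17,3) = 1140 - 680 = 460

460


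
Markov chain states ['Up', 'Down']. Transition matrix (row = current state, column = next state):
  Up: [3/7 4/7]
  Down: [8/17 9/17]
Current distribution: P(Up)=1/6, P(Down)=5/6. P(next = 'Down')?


P(next=Down) = Σᵢ P(now=i)×P(i→Down)
= 1/6×4/7 + 5/6×9/17
= 2/21 + 15/34 = 383/714

P = 383/714 ≈ 0.5364


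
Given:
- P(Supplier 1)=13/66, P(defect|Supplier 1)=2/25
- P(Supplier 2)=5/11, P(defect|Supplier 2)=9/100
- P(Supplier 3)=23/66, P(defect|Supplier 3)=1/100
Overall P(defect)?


P(B) = Σ P(B|Aᵢ)×P(Aᵢ)
  2/25×13/66 = 13/825
  9/100×5/11 = 9/220
  1/100×23/66 = 23/6600
Sum = 397/6600

P(defect) = 397/6600 ≈ 6.02%


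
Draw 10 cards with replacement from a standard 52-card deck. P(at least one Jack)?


P(not a Jack) = 48/52 = 12/13
P(none in 10 draws) = (12/13)^10 = 61917364224/137858491849
P(≥1 Jack) = 1 - 61917364224/137858491849 = 75941127625/137858491849

P = 75941127625/137858491849 ≈ 55.09%


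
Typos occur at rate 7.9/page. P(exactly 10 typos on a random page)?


Poisson(λ=7.9): P(X=10) = e^(-λ)×λ^k/k!
= e^(-7.9) × 7.9^10 / 10!
≈ 0.0003707435405 × 946827608.263 / 3628800 ≈ 0.096735

P(X=10) ≈ 0.096735 ≈ 9.67%


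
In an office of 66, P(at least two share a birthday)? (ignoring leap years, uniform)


P(all different) = Π(365-i)/365 for i=0..65
= 0.001904
P(match) = 1 - 0.001904 = 0.998096

P ≈ 0.9981 ≈ 99.81%


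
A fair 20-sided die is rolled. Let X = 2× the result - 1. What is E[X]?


E[die] = (1+20)/2 = 21/2
E[X] = 2×21/2 - 1 = 20

E[X] = 20


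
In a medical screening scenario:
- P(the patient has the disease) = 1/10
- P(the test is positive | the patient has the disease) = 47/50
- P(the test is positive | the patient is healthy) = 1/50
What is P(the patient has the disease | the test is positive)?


Using Bayes' theorem:
P(A|B) = P(B|A)·P(A) / P(B)

P(the test is positive) = 47/50 × 1/10 + 1/50 × 9/10
= 47/500 + 9/500 = 14/125

P(the patient has the disease|the test is positive) = (47/500) / (14/125) = 47/56

P(the patient has the disease|the test is positive) = 47/56 ≈ 83.93%


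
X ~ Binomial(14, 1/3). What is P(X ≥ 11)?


P(X ≥ 11) = Σ P(X=i) for i=11..14
P(X=11) = 2912/4782969
P(X=12) = 364/4782969
P(X=13) = 28/4782969
P(X=14) = 1/4782969
Sum = 3305/4782969

P(X ≥ 11) = 3305/4782969 ≈ 0.07%


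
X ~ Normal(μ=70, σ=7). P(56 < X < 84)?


z₁=(56-70)/7=-2.0, z₂=(84-70)/7=2.0
P = Φ(2.0) - Φ(-2.0) = 0.977250 - 0.022750 = 0.954500 ≈ 0.9545

P(56 < X < 84) ≈ 0.9545


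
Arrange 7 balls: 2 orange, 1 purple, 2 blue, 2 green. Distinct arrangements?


7!/(2!×1!×2!×2!) = 630

630


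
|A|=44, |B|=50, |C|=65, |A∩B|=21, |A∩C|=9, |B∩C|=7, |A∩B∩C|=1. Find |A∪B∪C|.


|A∪B∪C| = 44+50+65-21-9-7+1 = 123

|A∪B∪C| = 123


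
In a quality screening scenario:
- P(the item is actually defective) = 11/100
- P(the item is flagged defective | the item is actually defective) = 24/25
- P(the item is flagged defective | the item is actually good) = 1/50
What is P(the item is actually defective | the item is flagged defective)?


Using Bayes' theorem:
P(A|B) = P(B|A)·P(A) / P(B)

P(the item is flagged defective) = 24/25 × 11/100 + 1/50 × 89/100
= 66/625 + 89/5000 = 617/5000

P(the item is actually defective|the item is flagged defective) = (66/625) / (617/5000) = 528/617

P(the item is actually defective|the item is flagged defective) = 528/617 ≈ 85.58%


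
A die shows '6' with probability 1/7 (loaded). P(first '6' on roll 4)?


Geometric: P(X=4) = (1-p)^(k-1)×p = (6/7)^3×1/7 = 216/2401

P(X=4) = 216/2401 ≈ 9.00%


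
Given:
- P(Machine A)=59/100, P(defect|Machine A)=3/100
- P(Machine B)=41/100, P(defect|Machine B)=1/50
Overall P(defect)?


P(B) = Σ P(B|Aᵢ)×P(Aᵢ)
  3/100×59/100 = 177/10000
  1/50×41/100 = 41/5000
Sum = 259/10000

P(defect) = 259/10000 ≈ 2.59%


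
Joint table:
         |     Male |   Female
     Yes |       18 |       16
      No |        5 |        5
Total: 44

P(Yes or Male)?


P(Yes∨Male) = P(Yes) + P(Male) - P(Yes∧Male)
= (34 + 23 - 18)/44 = 39/44

P = 39/44 ≈ 88.64%


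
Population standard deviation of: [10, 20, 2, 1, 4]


Mean = 37/5
  (10-37/5)²=169/25
  (20-37/5)²=3969/25
  (2-37/5)²=729/25
  (1-37/5)²=1024/25
  (4-37/5)²=289/25
Σ(x-μ)² = 1236/5
σ² = (1236/5)/5 = 1236/25

σ = √(1236/25) ≈ 7.0314


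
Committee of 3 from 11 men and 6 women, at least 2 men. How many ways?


Count by #men:
  2M,1W: C(11,2)×C(6,1)=330
  3M,0W: C(11,3)×C(6,0)=165
Total = 495

495


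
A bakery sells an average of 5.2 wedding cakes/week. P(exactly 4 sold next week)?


Poisson(λ=5.2): P(X=4) = e^(-λ)×λ^k/k!
= e^(-5.2) × 5.2^4 / 4!
≈ 0.005516564421 × 731.1616 / 24 ≈ 0.168063

P(X=4) ≈ 0.168063 ≈ 16.81%


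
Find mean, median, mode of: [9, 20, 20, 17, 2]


Sorted: [2, 9, 17, 20, 20]
Mean = 68/5
Median = 17
Freq: {9: 1, 20: 2, 17: 1, 2: 1}
Mode: [20]

Mean=68/5, Median=17, Mode=20


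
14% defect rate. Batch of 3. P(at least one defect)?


P(all good) = (43/50)^3 = 79507/125000
P(≥1 defect) = 45493/125000

P = 45493/125000 ≈ 36.39%


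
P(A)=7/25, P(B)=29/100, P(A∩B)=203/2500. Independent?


P(A)×P(B) = 203/2500
P(A∩B) = 203/2500
Equal ✓ → Independent

Yes, independent


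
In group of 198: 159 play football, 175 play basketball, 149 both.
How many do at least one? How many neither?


|A∪B| = 159+175-149 = 185
Neither = 198-185 = 13

At least one: 185; Neither: 13


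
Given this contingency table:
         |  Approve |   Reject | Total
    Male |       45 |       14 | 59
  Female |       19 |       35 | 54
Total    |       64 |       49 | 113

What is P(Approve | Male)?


P(Approve | Male) = 45/(45+14) = 45/59

P(Approve|Male) = 45/59 ≈ 76.27%


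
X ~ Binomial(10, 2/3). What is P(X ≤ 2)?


P(X ≤ 2) = Σ P(X=i) for i=0..2
P(X=0) = 1/59049
P(X=1) = 20/59049
P(X=2) = 20/6561
Sum = 67/19683

P(X ≤ 2) = 67/19683 ≈ 0.34%


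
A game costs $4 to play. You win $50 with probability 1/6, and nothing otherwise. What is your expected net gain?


E[gain] = (50-4)×1/6 + (-4)×5/6
= 23/3 - 10/3 = 13/3

Expected net gain = $13/3 ≈ $4.33


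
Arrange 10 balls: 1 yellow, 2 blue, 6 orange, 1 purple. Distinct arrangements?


10!/(1!×2!×6!×1!) = 2520

2520


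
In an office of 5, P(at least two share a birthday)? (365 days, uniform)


P(all different) = Π(365-i)/365 for i=0..4
= 0.972864
P(match) = 1 - 0.972864 = 0.027136

P ≈ 0.0271 ≈ 2.71%


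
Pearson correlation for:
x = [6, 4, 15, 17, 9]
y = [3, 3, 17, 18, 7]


n=5, Σx=51, Σy=48, Σxy=654, Σx²=647, Σy²=680
r = (5×654 - 51×48)/√((5×647 - 51²)(5×680 - 48²))
= 822/√(634×1096) = 822/√694864 ≈ 822/833.5850 ≈ 0.9861

r ≈ 0.9861


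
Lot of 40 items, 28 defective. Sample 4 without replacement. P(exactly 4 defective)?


Hypergeometric: C(28,4)×C(12,0)/C(40,4)
= 20475×1/91390 = 315/1406

P(X=4) = 315/1406 ≈ 22.40%


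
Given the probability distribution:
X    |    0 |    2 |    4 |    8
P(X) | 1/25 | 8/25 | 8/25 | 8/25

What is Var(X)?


E[X] = 112/25
E[X²] = 672/25
Var(X) = E[X²] - (E[X])² = 672/25 - 12544/625 = 4256/625

Var(X) = 4256/625 ≈ 6.8096


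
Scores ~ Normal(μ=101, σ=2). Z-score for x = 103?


z = (x - μ)/σ = (103 - 101)/2 = 1.0

z = 1.0


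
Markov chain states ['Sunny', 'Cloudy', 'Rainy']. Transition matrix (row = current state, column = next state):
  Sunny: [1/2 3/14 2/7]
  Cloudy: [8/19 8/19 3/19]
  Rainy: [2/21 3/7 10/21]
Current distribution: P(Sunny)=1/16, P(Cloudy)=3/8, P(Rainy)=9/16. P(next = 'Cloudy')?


P(next=Cloudy) = Σᵢ P(now=i)×P(i→Cloudy)
= 1/16×3/14 + 3/8×8/19 + 9/16×3/7
= 3/224 + 3/19 + 27/112 = 1755/4256

P = 1755/4256 ≈ 0.4124


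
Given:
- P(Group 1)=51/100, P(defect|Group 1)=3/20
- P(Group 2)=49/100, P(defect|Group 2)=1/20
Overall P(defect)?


P(B) = Σ P(B|Aᵢ)×P(Aᵢ)
  3/20×51/100 = 153/2000
  1/20×49/100 = 49/2000
Sum = 101/1000

P(defect) = 101/1000 ≈ 10.10%


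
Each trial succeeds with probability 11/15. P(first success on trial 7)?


Geometric: P(X=7) = (1-p)^(k-1)×p = (4/15)^6×11/15 = 45056/170859375

P(X=7) = 45056/170859375 ≈ 0.03%


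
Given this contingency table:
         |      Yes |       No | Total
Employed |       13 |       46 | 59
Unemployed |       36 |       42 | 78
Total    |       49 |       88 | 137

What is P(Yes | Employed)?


P(Yes | Employed) = 13/(13+46) = 13/59

P(Yes|Employed) = 13/59 ≈ 22.03%


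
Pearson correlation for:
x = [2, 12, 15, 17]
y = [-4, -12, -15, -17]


n=4, Σx=46, Σy=-48, Σxy=-666, Σx²=662, Σy²=674
r = (4×(-666) - 46×(-48))/√((4×662 - 46²)(4×674 - (-48)²))
= -456/√(532×392) = -456/√208544 ≈ -456/456.6662 ≈ -0.9985

r ≈ -0.9985


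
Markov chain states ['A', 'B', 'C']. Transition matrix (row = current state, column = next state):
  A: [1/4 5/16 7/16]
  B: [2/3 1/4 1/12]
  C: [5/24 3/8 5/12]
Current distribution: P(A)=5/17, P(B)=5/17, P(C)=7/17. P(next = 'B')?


P(next=B) = Σᵢ P(now=i)×P(i→B)
= 5/17×5/16 + 5/17×1/4 + 7/17×3/8
= 25/272 + 5/68 + 21/136 = 87/272

P = 87/272 ≈ 0.3199


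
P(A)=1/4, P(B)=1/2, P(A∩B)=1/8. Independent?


P(A)×P(B) = 1/8
P(A∩B) = 1/8
Equal ✓ → Independent

Yes, independent


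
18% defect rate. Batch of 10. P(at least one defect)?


P(all good) = (41/50)^10 = 13422659310152401/97656250000000000
P(≥1 defect) = 84233590689847599/97656250000000000

P = 84233590689847599/97656250000000000 ≈ 86.26%


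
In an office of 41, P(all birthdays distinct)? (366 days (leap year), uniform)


P(all different) = Π(366-i)/366 for i=0..40
= (366/366)×(365/366)×...×(326/366)
= 0.097493

P ≈ 0.0975 ≈ 9.75%


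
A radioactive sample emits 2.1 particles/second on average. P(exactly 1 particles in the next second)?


Poisson(λ=2.1): P(X=1) = e^(-λ)×λ^k/k!
= e^(-2.1) × 2.1^1 / 1!
≈ 0.1224564283 × 2.1 / 1 ≈ 0.257158

P(X=1) ≈ 0.257158 ≈ 25.72%


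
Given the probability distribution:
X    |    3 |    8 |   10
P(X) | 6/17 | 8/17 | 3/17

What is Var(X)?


E[X] = 112/17
E[X²] = 866/17
Var(X) = E[X²] - (E[X])² = 866/17 - 12544/289 = 2178/289

Var(X) = 2178/289 ≈ 7.5363


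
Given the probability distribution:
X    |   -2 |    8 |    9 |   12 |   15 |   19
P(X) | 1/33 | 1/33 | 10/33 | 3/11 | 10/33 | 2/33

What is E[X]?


E[X] = Σ x·P(X=x)
= (-2)×(1/33) + (8)×(1/33) + (9)×(10/33) + (12)×(3/11) + (15)×(10/33) + (19)×(2/33)
= 392/33

E[X] = 392/33


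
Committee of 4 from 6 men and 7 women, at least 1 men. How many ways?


Count by #men:
  1M,3W: C(6,1)×C(7,3)=210
  2M,2W: C(6,2)×C(7,2)=315
  3M,1W: C(6,3)×C(7,1)=140
  4M,0W: C(6,4)×C(7,0)=15
Total = 680

680


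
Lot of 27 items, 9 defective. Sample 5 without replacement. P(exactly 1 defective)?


Hypergeometric: C(9,1)×C(18,4)/C(27,5)
= 9×3060/80730 = 102/299

P(X=1) = 102/299 ≈ 34.11%


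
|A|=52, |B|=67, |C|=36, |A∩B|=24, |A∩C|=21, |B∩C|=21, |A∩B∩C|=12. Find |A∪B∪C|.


|A∪B∪C| = 52+67+36-24-21-21+12 = 101

|A∪B∪C| = 101


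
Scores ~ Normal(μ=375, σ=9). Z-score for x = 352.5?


z = (x - μ)/σ = (352.5 - 375)/9 = -2.5

z = -2.5


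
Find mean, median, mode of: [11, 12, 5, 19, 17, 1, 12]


Sorted: [1, 5, 11, 12, 12, 17, 19]
Mean = 77/7 = 11
Median = 12
Freq: {11: 1, 12: 2, 5: 1, 19: 1, 17: 1, 1: 1}
Mode: [12]

Mean=11, Median=12, Mode=12


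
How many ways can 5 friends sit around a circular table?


Circular arrangements of 5 distinct objects: fix one position to break rotational symmetry.
(n-1)! = 4! = 24

24


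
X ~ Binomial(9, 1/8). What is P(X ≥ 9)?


P(X ≥ 9) = Σ P(X=i) for i=9..9
P(X=9) = 1/134217728
Sum = 1/134217728

P(X ≥ 9) = 1/134217728 ≈ 0.00%


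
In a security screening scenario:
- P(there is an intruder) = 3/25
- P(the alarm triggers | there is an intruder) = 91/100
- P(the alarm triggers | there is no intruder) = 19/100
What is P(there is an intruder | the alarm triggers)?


Using Bayes' theorem:
P(A|B) = P(B|A)·P(A) / P(B)

P(the alarm triggers) = 91/100 × 3/25 + 19/100 × 22/25
= 273/2500 + 209/1250 = 691/2500

P(there is an intruder|the alarm triggers) = (273/2500) / (691/2500) = 273/691

P(there is an intruder|the alarm triggers) = 273/691 ≈ 39.51%


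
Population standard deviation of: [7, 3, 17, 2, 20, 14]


Mean = 63/6 = 21/2
  (7-21/2)²=49/4
  (3-21/2)²=225/4
  (17-21/2)²=169/4
  (2-21/2)²=289/4
  (20-21/2)²=361/4
  (14-21/2)²=49/4
Σ(x-μ)² = 571/2
σ² = (571/2)/6 = 571/12

σ = √(571/12) ≈ 6.8981


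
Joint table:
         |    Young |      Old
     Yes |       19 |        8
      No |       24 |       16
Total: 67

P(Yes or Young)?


P(Yes∨Young) = P(Yes) + P(Young) - P(Yes∧Young)
= (27 + 43 - 19)/67 = 51/67

P = 51/67 ≈ 76.12%


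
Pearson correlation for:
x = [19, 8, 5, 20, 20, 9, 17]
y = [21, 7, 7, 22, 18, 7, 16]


n=7, Σx=98, Σy=98, Σxy=1625, Σx²=1620, Σy²=1652
r = (7×1625 - 98×98)/√((7×1620 - 98²)(7×1652 - 98²))
= 1771/√(1736×1960) = 1771/√3402560 ≈ 1771/1844.6029 ≈ 0.9601

r ≈ 0.9601


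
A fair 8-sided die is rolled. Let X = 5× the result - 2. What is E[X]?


E[die] = (1+8)/2 = 9/2
E[X] = 5×9/2 - 2 = 41/2

E[X] = 41/2


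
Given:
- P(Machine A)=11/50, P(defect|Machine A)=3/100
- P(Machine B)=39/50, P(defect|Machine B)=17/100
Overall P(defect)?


P(B) = Σ P(B|Aᵢ)×P(Aᵢ)
  3/100×11/50 = 33/5000
  17/100×39/50 = 663/5000
Sum = 87/625

P(defect) = 87/625 ≈ 13.92%


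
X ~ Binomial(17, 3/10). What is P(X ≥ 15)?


P(X ≥ 15) = Σ P(X=i) for i=15..17
P(X=15) = 11952639531/12500000000000000
P(X=16) = 5122559799/100000000000000000
P(X=17) = 129140163/100000000000000000
Sum = 10087281621/10000000000000000

P(X ≥ 15) = 10087281621/10000000000000000 ≈ 0.00%


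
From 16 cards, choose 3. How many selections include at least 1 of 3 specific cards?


Complement: C(16,3) - C(13,3) = 560 - 286 = 274

274


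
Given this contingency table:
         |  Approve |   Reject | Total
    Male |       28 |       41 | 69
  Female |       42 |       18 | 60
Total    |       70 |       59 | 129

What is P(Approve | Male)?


P(Approve | Male) = 28/(28+41) = 28/69

P(Approve|Male) = 28/69 ≈ 40.58%


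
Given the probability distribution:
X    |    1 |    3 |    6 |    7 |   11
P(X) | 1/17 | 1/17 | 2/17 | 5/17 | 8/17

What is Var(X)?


E[X] = 139/17
E[X²] = 1295/17
Var(X) = E[X²] - (E[X])² = 1295/17 - 19321/289 = 2694/289

Var(X) = 2694/289 ≈ 9.3218


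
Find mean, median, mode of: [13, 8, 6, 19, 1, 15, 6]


Sorted: [1, 6, 6, 8, 13, 15, 19]
Mean = 68/7
Median = 8
Freq: {13: 1, 8: 1, 6: 2, 19: 1, 1: 1, 15: 1}
Mode: [6]

Mean=68/7, Median=8, Mode=6


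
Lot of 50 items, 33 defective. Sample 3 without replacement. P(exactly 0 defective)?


Hypergeometric: C(33,0)×C(17,3)/C(50,3)
= 1×680/19600 = 17/490

P(X=0) = 17/490 ≈ 3.47%


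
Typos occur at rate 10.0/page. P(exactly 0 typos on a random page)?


Poisson(λ=10.0): P(X=0) = e^(-λ)×λ^k/k!
= e^(-10.0) × 10.0^0 / 0!
≈ 4.539992976e-05 × 1 / 1 ≈ 0.000045

P(X=0) ≈ 0.000045 ≈ 0.00%


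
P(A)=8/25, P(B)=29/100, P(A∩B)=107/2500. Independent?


P(A)×P(B) = 58/625
P(A∩B) = 107/2500
Not equal → NOT independent

No, not independent


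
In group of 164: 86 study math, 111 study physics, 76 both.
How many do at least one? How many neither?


|A∪B| = 86+111-76 = 121
Neither = 164-121 = 43

At least one: 121; Neither: 43


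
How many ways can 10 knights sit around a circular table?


Circular arrangements of 10 distinct objects: fix one position to break rotational symmetry.
(n-1)! = 9! = 362880

362880


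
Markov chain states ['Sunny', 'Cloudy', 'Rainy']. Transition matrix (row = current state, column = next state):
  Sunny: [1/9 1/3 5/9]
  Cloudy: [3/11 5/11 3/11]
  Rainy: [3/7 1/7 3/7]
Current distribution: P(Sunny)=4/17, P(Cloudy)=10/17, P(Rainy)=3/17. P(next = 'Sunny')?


P(next=Sunny) = Σᵢ P(now=i)×P(i→Sunny)
= 4/17×1/9 + 10/17×3/11 + 3/17×3/7
= 4/153 + 30/187 + 9/119 = 3089/11781

P = 3089/11781 ≈ 0.2622


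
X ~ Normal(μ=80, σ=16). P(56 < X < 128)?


z₁=(56-80)/16=-1.5, z₂=(128-80)/16=3.0
P = Φ(3.0) - Φ(-1.5) = 0.998650 - 0.066807 = 0.931843 ≈ 0.9318

P(56 < X < 128) ≈ 0.9318


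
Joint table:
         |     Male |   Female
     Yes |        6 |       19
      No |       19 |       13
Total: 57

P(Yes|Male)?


P(Yes|Male) = 6/(6+19) = 6/25

P = 6/25 ≈ 24.00%


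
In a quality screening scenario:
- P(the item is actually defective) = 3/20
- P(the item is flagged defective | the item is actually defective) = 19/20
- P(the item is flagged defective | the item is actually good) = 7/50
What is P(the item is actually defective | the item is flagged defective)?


Using Bayes' theorem:
P(A|B) = P(B|A)·P(A) / P(B)

P(the item is flagged defective) = 19/20 × 3/20 + 7/50 × 17/20
= 57/400 + 119/1000 = 523/2000

P(the item is actually defective|the item is flagged defective) = (57/400) / (523/2000) = 285/523

P(the item is actually defective|the item is flagged defective) = 285/523 ≈ 54.49%


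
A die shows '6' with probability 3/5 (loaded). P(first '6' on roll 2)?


Geometric: P(X=2) = (1-p)^(k-1)×p = (2/5)^1×3/5 = 6/25

P(X=2) = 6/25 ≈ 24.00%


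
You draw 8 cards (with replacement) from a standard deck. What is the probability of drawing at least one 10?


P(not a 10) = 48/52 = 12/13
P(none in 8 draws) = (12/13)^8 = 429981696/815730721
P(≥1 10) = 1 - 429981696/815730721 = 385749025/815730721

P = 385749025/815730721 ≈ 47.29%


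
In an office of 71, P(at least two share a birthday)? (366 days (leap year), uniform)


P(all different) = Π(366-i)/366 for i=0..70
= 0.000694
P(match) = 1 - 0.000694 = 0.999306

P ≈ 0.9993 ≈ 99.93%


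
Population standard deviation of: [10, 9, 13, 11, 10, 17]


Mean = 70/6 = 35/3
  (10-35/3)²=25/9
  (9-35/3)²=64/9
  (13-35/3)²=16/9
  (11-35/3)²=4/9
  (10-35/3)²=25/9
  (17-35/3)²=256/9
Σ(x-μ)² = 130/3
σ² = (130/3)/6 = 65/9

σ = √(65/9) ≈ 2.6874


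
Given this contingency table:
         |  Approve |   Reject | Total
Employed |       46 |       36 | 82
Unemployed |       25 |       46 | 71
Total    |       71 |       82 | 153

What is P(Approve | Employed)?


P(Approve | Employed) = 46/(46+36) = 46/82 = 23/41

P(Approve|Employed) = 23/41 ≈ 56.10%


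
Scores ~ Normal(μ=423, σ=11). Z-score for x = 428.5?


z = (x - μ)/σ = (428.5 - 423)/11 = 0.5

z = 0.5


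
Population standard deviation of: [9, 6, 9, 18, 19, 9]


Mean = 70/6 = 35/3
  (9-35/3)²=64/9
  (6-35/3)²=289/9
  (9-35/3)²=64/9
  (18-35/3)²=361/9
  (19-35/3)²=484/9
  (9-35/3)²=64/9
Σ(x-μ)² = 442/3
σ² = (442/3)/6 = 221/9

σ = √(221/9) ≈ 4.9554


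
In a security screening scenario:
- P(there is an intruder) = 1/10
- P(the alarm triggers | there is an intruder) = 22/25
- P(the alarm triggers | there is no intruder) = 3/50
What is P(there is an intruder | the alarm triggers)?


Using Bayes' theorem:
P(A|B) = P(B|A)·P(A) / P(B)

P(the alarm triggers) = 22/25 × 1/10 + 3/50 × 9/10
= 11/125 + 27/500 = 71/500

P(there is an intruder|the alarm triggers) = (11/125) / (71/500) = 44/71

P(there is an intruder|the alarm triggers) = 44/71 ≈ 61.97%


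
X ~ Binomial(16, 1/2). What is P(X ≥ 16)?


P(X ≥ 16) = Σ P(X=i) for i=16..16
P(X=16) = 1/65536
Sum = 1/65536

P(X ≥ 16) = 1/65536 ≈ 0.00%


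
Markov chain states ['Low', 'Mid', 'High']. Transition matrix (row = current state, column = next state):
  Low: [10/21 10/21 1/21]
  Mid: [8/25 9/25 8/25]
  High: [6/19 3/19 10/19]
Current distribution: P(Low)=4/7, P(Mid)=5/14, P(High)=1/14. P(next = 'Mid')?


P(next=Mid) = Σᵢ P(now=i)×P(i→Mid)
= 4/7×10/21 + 5/14×9/25 + 1/14×3/19
= 40/147 + 9/70 + 3/266 = 5753/13965

P = 5753/13965 ≈ 0.4120


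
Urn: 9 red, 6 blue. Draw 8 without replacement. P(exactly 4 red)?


Hypergeometric: C(9,4)×C(6,4)/C(15,8)
= 126×15/6435 = 42/143

P(X=4) = 42/143 ≈ 29.37%


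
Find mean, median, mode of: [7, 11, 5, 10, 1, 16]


Sorted: [1, 5, 7, 10, 11, 16]
Mean = 50/6 = 25/3
Median = 17/2
Freq: {7: 1, 11: 1, 5: 1, 10: 1, 1: 1, 16: 1}
Mode: No mode

Mean=25/3, Median=17/2, Mode=No mode


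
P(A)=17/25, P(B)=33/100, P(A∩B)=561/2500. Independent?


P(A)×P(B) = 561/2500
P(A∩B) = 561/2500
Equal ✓ → Independent

Yes, independent


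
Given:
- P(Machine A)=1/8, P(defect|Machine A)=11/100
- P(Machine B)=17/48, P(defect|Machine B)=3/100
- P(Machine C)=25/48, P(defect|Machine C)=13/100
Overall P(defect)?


P(B) = Σ P(B|Aᵢ)×P(Aᵢ)
  11/100×1/8 = 11/800
  3/100×17/48 = 17/1600
  13/100×25/48 = 13/192
Sum = 221/2400

P(defect) = 221/2400 ≈ 9.21%


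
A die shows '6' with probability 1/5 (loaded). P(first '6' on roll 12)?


Geometric: P(X=12) = (1-p)^(k-1)×p = (4/5)^11×1/5 = 4194304/244140625

P(X=12) = 4194304/244140625 ≈ 1.72%


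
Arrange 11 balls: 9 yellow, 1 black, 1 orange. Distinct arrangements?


11!/(9!×1!×1!) = 110

110


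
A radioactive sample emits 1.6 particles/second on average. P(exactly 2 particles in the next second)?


Poisson(λ=1.6): P(X=2) = e^(-λ)×λ^k/k!
= e^(-1.6) × 1.6^2 / 2!
≈ 0.201896518 × 2.56 / 2 ≈ 0.258428

P(X=2) ≈ 0.258428 ≈ 25.84%


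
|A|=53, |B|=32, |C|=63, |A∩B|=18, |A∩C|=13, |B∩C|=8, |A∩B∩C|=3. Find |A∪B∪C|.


|A∪B∪C| = 53+32+63-18-13-8+3 = 112

|A∪B∪C| = 112


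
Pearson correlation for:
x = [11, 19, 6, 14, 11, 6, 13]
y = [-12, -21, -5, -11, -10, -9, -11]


n=7, Σx=80, Σy=-79, Σxy=-1022, Σx²=1040, Σy²=1033
r = (7×(-1022) - 80×(-79))/√((7×1040 - 80²)(7×1033 - (-79)²))
= -834/√(880×990) = -834/√871200 ≈ -834/933.3810 ≈ -0.8935

r ≈ -0.8935


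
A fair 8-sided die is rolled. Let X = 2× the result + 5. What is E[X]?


E[die] = (1+8)/2 = 9/2
E[X] = 2×9/2 + 5 = 14

E[X] = 14


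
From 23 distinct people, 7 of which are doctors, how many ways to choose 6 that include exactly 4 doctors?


Choose 4 of the 7 doctors and 2 of the other 16 people:
C(7,4)×C(16,2) = 35×120 = 4200

4200


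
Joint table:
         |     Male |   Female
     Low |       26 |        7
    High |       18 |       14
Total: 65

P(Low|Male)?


P(Low|Male) = 26/(26+18) = 26/44 = 13/22

P = 13/22 ≈ 59.09%


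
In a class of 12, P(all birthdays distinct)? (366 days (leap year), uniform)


P(all different) = Π(366-i)/366 for i=0..11
= (366/366)×(365/366)×...×(355/366)
= 0.833396

P ≈ 0.8334 ≈ 83.34%


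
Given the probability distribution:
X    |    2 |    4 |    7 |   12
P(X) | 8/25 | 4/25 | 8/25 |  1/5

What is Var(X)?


E[X] = 148/25
E[X²] = 1208/25
Var(X) = E[X²] - (E[X])² = 1208/25 - 21904/625 = 8296/625

Var(X) = 8296/625 ≈ 13.2736


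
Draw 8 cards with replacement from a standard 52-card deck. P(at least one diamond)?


P(not a diamond) = 39/52 = 3/4
P(none in 8 draws) = (3/4)^8 = 6561/65536
P(≥1 diamond) = 1 - 6561/65536 = 58975/65536

P = 58975/65536 ≈ 89.99%


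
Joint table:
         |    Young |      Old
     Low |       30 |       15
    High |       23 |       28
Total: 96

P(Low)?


P(Low) = (30+15)/96 = 45/96 = 15/32

P(Low) = 15/32 ≈ 46.88%


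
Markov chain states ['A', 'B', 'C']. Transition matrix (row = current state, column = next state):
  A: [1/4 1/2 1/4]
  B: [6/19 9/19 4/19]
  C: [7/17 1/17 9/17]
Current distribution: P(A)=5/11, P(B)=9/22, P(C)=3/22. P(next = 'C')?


P(next=C) = Σᵢ P(now=i)×P(i→C)
= 5/11×1/4 + 9/22×4/19 + 3/22×9/17
= 5/44 + 18/209 + 27/374 = 3865/14212

P = 3865/14212 ≈ 0.2720


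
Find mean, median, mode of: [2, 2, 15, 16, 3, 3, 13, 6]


Sorted: [2, 2, 3, 3, 6, 13, 15, 16]
Mean = 60/8 = 15/2
Median = 9/2
Freq: {2: 2, 15: 1, 16: 1, 3: 2, 13: 1, 6: 1}
Mode: [2, 3]

Mean=15/2, Median=9/2, Mode=[2, 3]


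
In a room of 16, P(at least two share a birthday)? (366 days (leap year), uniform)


P(all different) = Π(366-i)/366 for i=0..15
= 0.717059
P(match) = 1 - 0.717059 = 0.282941

P ≈ 0.2829 ≈ 28.29%


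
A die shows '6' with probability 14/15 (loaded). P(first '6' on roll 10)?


Geometric: P(X=10) = (1-p)^(k-1)×p = (1/15)^9×14/15 = 14/576650390625

P(X=10) = 14/576650390625 ≈ 0.00%


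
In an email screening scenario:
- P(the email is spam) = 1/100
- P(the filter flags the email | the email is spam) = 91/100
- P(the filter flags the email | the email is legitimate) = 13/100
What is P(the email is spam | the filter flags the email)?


Using Bayes' theorem:
P(A|B) = P(B|A)·P(A) / P(B)

P(the filter flags the email) = 91/100 × 1/100 + 13/100 × 99/100
= 91/10000 + 1287/10000 = 689/5000

P(the email is spam|the filter flags the email) = (91/10000) / (689/5000) = 7/106

P(the email is spam|the filter flags the email) = 7/106 ≈ 6.60%


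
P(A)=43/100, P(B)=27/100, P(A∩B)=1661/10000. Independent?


P(A)×P(B) = 1161/10000
P(A∩B) = 1661/10000
Not equal → NOT independent

No, not independent


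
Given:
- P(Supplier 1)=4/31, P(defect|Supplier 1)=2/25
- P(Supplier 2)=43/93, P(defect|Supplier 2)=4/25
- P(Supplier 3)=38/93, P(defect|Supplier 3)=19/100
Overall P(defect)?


P(B) = Σ P(B|Aᵢ)×P(Aᵢ)
  2/25×4/31 = 8/775
  4/25×43/93 = 172/2325
  19/100×38/93 = 361/4650
Sum = 251/1550

P(defect) = 251/1550 ≈ 16.19%


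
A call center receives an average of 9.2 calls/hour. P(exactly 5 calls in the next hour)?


Poisson(λ=9.2): P(X=5) = e^(-λ)×λ^k/k!
= e^(-9.2) × 9.2^5 / 5!
≈ 0.0001010394018 × 65908.15232 / 120 ≈ 0.055494

P(X=5) ≈ 0.055494 ≈ 5.55%


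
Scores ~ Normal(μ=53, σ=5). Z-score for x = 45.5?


z = (x - μ)/σ = (45.5 - 53)/5 = -1.5

z = -1.5


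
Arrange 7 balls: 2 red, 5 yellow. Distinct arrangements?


7!/(2!×5!) = 21

21


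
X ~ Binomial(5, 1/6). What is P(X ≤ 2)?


P(X ≤ 2) = Σ P(X=i) for i=0..2
P(X=0) = 3125/7776
P(X=1) = 3125/7776
P(X=2) = 625/3888
Sum = 625/648

P(X ≤ 2) = 625/648 ≈ 96.45%


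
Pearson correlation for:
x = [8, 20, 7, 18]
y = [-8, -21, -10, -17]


n=4, Σx=53, Σy=-56, Σxy=-860, Σx²=837, Σy²=894
r = (4×(-860) - 53×(-56))/√((4×837 - 53²)(4×894 - (-56)²))
= -472/√(539×440) = -472/√237160 ≈ -472/486.9908 ≈ -0.9692

r ≈ -0.9692


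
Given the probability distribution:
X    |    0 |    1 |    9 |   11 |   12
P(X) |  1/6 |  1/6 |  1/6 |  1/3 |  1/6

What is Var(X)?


E[X] = 22/3
E[X²] = 78
Var(X) = E[X²] - (E[X])² = 78 - 484/9 = 218/9

Var(X) = 218/9 ≈ 24.2222


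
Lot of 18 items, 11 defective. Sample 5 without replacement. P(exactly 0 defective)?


Hypergeometric: C(11,0)×C(7,5)/C(18,5)
= 1×21/8568 = 1/408

P(X=0) = 1/408 ≈ 0.25%


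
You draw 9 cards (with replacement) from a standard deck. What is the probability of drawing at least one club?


P(not a club) = 39/52 = 3/4
P(none in 9 draws) = (3/4)^9 = 19683/262144
P(≥1 club) = 1 - 19683/262144 = 242461/262144

P = 242461/262144 ≈ 92.49%


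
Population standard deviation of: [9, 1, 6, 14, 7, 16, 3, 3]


Mean = 59/8
  (9-59/8)²=169/64
  (1-59/8)²=2601/64
  (6-59/8)²=121/64
  (14-59/8)²=2809/64
  (7-59/8)²=9/64
  (16-59/8)²=4761/64
  (3-59/8)²=1225/64
  (3-59/8)²=1225/64
Σ(x-μ)² = 1615/8
σ² = (1615/8)/8 = 1615/64

σ = √(1615/64) ≈ 5.0234


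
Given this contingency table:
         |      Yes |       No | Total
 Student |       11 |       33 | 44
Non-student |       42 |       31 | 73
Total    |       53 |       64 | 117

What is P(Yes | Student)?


P(Yes | Student) = 11/(11+33) = 11/44 = 1/4

P(Yes|Student) = 1/4 ≈ 25.00%


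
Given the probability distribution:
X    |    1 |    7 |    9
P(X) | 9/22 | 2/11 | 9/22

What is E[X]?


E[X] = Σ x·P(X=x)
= (1)×(9/22) + (7)×(2/11) + (9)×(9/22)
= 59/11

E[X] = 59/11


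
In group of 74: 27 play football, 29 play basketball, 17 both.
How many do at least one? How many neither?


|A∪B| = 27+29-17 = 39
Neither = 74-39 = 35

At least one: 39; Neither: 35


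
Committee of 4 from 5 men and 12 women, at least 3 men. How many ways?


Count by #men:
  3M,1W: C(5,3)×C(12,1)=120
  4M,0W: C(5,4)×C(12,0)=5
Total = 125

125


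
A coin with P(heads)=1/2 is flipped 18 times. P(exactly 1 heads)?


Binomial: P(X=1) = C(18,1)×p^1×(1-p)^17
= 18 × 1/2 × 1/131072 = 9/131072

P(X=1) = 9/131072 ≈ 0.01%


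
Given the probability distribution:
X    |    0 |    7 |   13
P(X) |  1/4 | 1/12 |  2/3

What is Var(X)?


E[X] = 37/4
E[X²] = 467/4
Var(X) = E[X²] - (E[X])² = 467/4 - 1369/16 = 499/16

Var(X) = 499/16 ≈ 31.1875


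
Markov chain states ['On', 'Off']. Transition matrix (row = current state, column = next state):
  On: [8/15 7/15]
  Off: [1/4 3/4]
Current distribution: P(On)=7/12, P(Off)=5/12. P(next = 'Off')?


P(next=Off) = Σᵢ P(now=i)×P(i→Off)
= 7/12×7/15 + 5/12×3/4
= 49/180 + 5/16 = 421/720

P = 421/720 ≈ 0.5847


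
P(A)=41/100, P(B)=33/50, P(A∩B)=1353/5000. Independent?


P(A)×P(B) = 1353/5000
P(A∩B) = 1353/5000
Equal ✓ → Independent

Yes, independent


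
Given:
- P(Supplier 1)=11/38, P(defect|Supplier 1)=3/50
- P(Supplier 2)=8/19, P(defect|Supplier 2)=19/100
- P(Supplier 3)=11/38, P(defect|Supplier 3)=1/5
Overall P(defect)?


P(B) = Σ P(B|Aᵢ)×P(Aᵢ)
  3/50×11/38 = 33/1900
  19/100×8/19 = 2/25
  1/5×11/38 = 11/190
Sum = 59/380

P(defect) = 59/380 ≈ 15.53%


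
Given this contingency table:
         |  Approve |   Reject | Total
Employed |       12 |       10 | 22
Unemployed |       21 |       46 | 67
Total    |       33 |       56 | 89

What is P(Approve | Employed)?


P(Approve | Employed) = 12/(12+10) = 12/22 = 6/11

P(Approve|Employed) = 6/11 ≈ 54.55%


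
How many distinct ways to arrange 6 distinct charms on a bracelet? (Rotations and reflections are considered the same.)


Free circular arrangements: rotations and reflections both identified.
(n-1)!/2 = 5!/2 = 120/2 = 60

60


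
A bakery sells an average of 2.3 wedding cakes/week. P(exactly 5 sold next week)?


Poisson(λ=2.3): P(X=5) = e^(-λ)×λ^k/k!
= e^(-2.3) × 2.3^5 / 5!
≈ 0.1002588437 × 64.36343 / 120 ≈ 0.053775

P(X=5) ≈ 0.053775 ≈ 5.38%


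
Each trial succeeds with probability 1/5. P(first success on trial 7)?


Geometric: P(X=7) = (1-p)^(k-1)×p = (4/5)^6×1/5 = 4096/78125

P(X=7) = 4096/78125 ≈ 5.24%


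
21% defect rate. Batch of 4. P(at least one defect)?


P(all good) = (79/100)^4 = 38950081/100000000
P(≥1 defect) = 61049919/100000000

P = 61049919/100000000 ≈ 61.05%


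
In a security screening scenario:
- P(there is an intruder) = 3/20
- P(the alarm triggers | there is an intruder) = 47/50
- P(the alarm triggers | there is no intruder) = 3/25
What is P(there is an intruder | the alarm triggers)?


Using Bayes' theorem:
P(A|B) = P(B|A)·P(A) / P(B)

P(the alarm triggers) = 47/50 × 3/20 + 3/25 × 17/20
= 141/1000 + 51/500 = 243/1000

P(there is an intruder|the alarm triggers) = (141/1000) / (243/1000) = 47/81

P(there is an intruder|the alarm triggers) = 47/81 ≈ 58.02%


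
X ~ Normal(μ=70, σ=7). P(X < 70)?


z = (70-70)/7 = 0.0
P(Z < 0.0) = 0.5000

P(X < 70) ≈ 0.5000


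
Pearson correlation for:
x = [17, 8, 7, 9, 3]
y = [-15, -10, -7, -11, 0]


n=5, Σx=44, Σy=-43, Σxy=-483, Σx²=492, Σy²=495
r = (5×(-483) - 44×(-43))/√((5×492 - 44²)(5×495 - (-43)²))
= -523/√(524×626) = -523/√328024 ≈ -523/572.7338 ≈ -0.9132

r ≈ -0.9132


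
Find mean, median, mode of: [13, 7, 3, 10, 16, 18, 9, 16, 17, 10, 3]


Sorted: [3, 3, 7, 9, 10, 10, 13, 16, 16, 17, 18]
Mean = 122/11
Median = 10
Freq: {13: 1, 7: 1, 3: 2, 10: 2, 16: 2, 18: 1, 9: 1, 17: 1}
Mode: [3, 10, 16]

Mean=122/11, Median=10, Mode=[3, 10, 16]


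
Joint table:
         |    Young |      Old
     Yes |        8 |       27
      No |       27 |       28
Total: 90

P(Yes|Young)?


P(Yes|Young) = 8/(8+27) = 8/35

P = 8/35 ≈ 22.86%


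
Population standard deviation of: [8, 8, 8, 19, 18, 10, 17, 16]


Mean = 104/8 = 13
  (8-13)²=25
  (8-13)²=25
  (8-13)²=25
  (19-13)²=36
  (18-13)²=25
  (10-13)²=9
  (17-13)²=16
  (16-13)²=9
Σ(x-μ)² = 170
σ² = 170/8 = 85/4

σ = √(85/4) ≈ 4.6098


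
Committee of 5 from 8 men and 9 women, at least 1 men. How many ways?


Count by #men:
  1M,4W: C(8,1)×C(9,4)=1008
  2M,3W: C(8,2)×C(9,3)=2352
  3M,2W: C(8,3)×C(9,2)=2016
  4M,1W: C(8,4)×C(9,1)=630
  5M,0W: C(8,5)×C(9,0)=56
Total = 6062

6062


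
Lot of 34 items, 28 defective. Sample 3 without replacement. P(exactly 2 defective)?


Hypergeometric: C(28,2)×C(6,1)/C(34,3)
= 378×6/5984 = 567/1496

P(X=2) = 567/1496 ≈ 37.90%


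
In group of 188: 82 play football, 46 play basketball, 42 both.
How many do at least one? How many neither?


|A∪B| = 82+46-42 = 86
Neither = 188-86 = 102

At least one: 86; Neither: 102


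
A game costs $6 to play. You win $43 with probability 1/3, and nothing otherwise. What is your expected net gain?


E[gain] = (43-6)×1/3 + (-6)×2/3
= 37/3 - 4 = 25/3

Expected net gain = $25/3 ≈ $8.33


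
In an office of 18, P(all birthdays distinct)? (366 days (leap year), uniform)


P(all different) = Π(366-i)/366 for i=0..17
= (366/366)×(365/366)×...×(349/366)
= 0.653862

P ≈ 0.6539 ≈ 65.39%


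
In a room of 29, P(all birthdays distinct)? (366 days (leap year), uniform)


P(all different) = Π(366-i)/366 for i=0..28
= (366/366)×(365/366)×...×(338/366)
= 0.320056

P ≈ 0.3201 ≈ 32.01%


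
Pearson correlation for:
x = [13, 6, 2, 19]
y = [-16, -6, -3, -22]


n=4, Σx=40, Σy=-47, Σxy=-668, Σx²=570, Σy²=785
r = (4×(-668) - 40×(-47))/√((4×570 - 40²)(4×785 - (-47)²))
= -792/√(680×931) = -792/√633080 ≈ -792/795.6632 ≈ -0.9954

r ≈ -0.9954


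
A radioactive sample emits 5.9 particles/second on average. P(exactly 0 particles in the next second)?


Poisson(λ=5.9): P(X=0) = e^(-λ)×λ^k/k!
= e^(-5.9) × 5.9^0 / 0!
≈ 0.002739444819 × 1 / 1 ≈ 0.002739

P(X=0) ≈ 0.002739 ≈ 0.27%


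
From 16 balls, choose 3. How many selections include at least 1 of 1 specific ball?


Complement: C(16,3) - C(15,3) = 560 - 455 = 105

105


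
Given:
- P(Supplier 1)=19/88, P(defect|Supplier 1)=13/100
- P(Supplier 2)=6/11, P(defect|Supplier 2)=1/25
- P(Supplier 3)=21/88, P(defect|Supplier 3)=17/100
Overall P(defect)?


P(B) = Σ P(B|Aᵢ)×P(Aᵢ)
  13/100×19/88 = 247/8800
  1/25×6/11 = 6/275
  17/100×21/88 = 357/8800
Sum = 199/2200

P(defect) = 199/2200 ≈ 9.05%


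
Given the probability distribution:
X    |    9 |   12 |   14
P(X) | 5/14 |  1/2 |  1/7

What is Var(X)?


E[X] = 157/14
E[X²] = 1805/14
Var(X) = E[X²] - (E[X])² = 1805/14 - 24649/196 = 621/196

Var(X) = 621/196 ≈ 3.1684


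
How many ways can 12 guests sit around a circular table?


Circular arrangements of 12 distinct objects: fix one position to break rotational symmetry.
(n-1)! = 11! = 39916800

39916800


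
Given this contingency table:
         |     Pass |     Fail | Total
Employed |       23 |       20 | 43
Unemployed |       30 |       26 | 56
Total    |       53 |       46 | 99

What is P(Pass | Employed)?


P(Pass | Employed) = 23/(23+20) = 23/43

P(Pass|Employed) = 23/43 ≈ 53.49%


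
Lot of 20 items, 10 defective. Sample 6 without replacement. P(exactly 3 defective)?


Hypergeometric: C(10,3)×C(10,3)/C(20,6)
= 120×120/38760 = 120/323

P(X=3) = 120/323 ≈ 37.15%


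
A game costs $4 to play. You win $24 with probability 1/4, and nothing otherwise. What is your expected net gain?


E[gain] = (24-4)×1/4 + (-4)×3/4
= 5 - 3 = 2

Expected net gain = $2 ≈ $2.00


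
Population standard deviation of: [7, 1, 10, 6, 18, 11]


Mean = 53/6
  (7-53/6)²=121/36
  (1-53/6)²=2209/36
  (10-53/6)²=49/36
  (6-53/6)²=289/36
  (18-53/6)²=3025/36
  (11-53/6)²=169/36
Σ(x-μ)² = 977/6
σ² = (977/6)/6 = 977/36

σ = √(977/36) ≈ 5.2095


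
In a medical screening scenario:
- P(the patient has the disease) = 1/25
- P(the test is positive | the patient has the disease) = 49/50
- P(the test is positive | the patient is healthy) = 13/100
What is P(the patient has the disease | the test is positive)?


Using Bayes' theorem:
P(A|B) = P(B|A)·P(A) / P(B)

P(the test is positive) = 49/50 × 1/25 + 13/100 × 24/25
= 49/1250 + 78/625 = 41/250

P(the patient has the disease|the test is positive) = (49/1250) / (41/250) = 49/205

P(the patient has the disease|the test is positive) = 49/205 ≈ 23.90%


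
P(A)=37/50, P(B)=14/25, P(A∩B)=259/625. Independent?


P(A)×P(B) = 259/625
P(A∩B) = 259/625
Equal ✓ → Independent

Yes, independent


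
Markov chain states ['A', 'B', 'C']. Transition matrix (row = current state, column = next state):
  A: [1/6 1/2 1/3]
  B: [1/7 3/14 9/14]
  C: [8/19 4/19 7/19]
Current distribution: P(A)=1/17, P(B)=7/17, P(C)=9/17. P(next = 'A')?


P(next=A) = Σᵢ P(now=i)×P(i→A)
= 1/17×1/6 + 7/17×1/7 + 9/17×8/19
= 1/102 + 1/17 + 72/323 = 565/1938

P = 565/1938 ≈ 0.2915


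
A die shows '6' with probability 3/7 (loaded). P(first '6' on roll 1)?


Geometric: P(X=1) = (1-p)^(k-1)×p = (4/7)^0×3/7 = 3/7

P(X=1) = 3/7 ≈ 42.86%


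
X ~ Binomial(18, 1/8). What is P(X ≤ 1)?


P(X ≤ 1) = Σ P(X=i) for i=0..1
P(X=0) = 1628413597910449/18014398509481984
P(X=1) = 2093674625884863/9007199254740992
Sum = 5815762849680175/18014398509481984

P(X ≤ 1) = 5815762849680175/18014398509481984 ≈ 32.28%


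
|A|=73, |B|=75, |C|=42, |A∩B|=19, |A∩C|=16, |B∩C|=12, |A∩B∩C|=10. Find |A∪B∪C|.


|A∪B∪C| = 73+75+42-19-16-12+10 = 153

|A∪B∪C| = 153


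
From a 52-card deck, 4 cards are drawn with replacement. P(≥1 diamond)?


P(not a diamond) = 39/52 = 3/4
P(none in 4 draws) = (3/4)^4 = 81/256
P(≥1 diamond) = 1 - 81/256 = 175/256

P = 175/256 ≈ 68.36%


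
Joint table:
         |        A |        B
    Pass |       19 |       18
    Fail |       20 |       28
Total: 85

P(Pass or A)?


P(Pass∨A) = P(Pass) + P(A) - P(Pass∧A)
= (37 + 39 - 19)/85 = 57/85

P = 57/85 ≈ 67.06%


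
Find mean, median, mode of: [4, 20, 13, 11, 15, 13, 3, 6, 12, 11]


Sorted: [3, 4, 6, 11, 11, 12, 13, 13, 15, 20]
Mean = 108/10 = 54/5
Median = 23/2
Freq: {4: 1, 20: 1, 13: 2, 11: 2, 15: 1, 3: 1, 6: 1, 12: 1}
Mode: [11, 13]

Mean=54/5, Median=23/2, Mode=[11, 13]


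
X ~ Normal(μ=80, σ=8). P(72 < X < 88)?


z₁=(72-80)/8=-1.0, z₂=(88-80)/8=1.0
P = Φ(1.0) - Φ(-1.0) = 0.841345 - 0.158655 = 0.682690 ≈ 0.6827

P(72 < X < 88) ≈ 0.6827


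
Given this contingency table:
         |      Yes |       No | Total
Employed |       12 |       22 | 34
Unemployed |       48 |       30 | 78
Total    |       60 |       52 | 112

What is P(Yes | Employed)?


P(Yes | Employed) = 12/(12+22) = 12/34 = 6/17

P(Yes|Employed) = 6/17 ≈ 35.29%


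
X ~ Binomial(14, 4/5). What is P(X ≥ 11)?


P(X ≥ 11) = Σ P(X=i) for i=11..14
P(X=11) = 1526726656/6103515625
P(X=12) = 1526726656/6103515625
P(X=13) = 939524096/6103515625
P(X=14) = 268435456/6103515625
Sum = 4261412864/6103515625

P(X ≥ 11) = 4261412864/6103515625 ≈ 69.82%


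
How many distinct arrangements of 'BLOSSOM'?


Letters: 7, freq: {'B': 1, 'L': 1, 'O': 2, 'S': 2, 'M': 1}
7!/(1!×1!×2!×2!×1!) = 5040/4 = 1260

1260
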